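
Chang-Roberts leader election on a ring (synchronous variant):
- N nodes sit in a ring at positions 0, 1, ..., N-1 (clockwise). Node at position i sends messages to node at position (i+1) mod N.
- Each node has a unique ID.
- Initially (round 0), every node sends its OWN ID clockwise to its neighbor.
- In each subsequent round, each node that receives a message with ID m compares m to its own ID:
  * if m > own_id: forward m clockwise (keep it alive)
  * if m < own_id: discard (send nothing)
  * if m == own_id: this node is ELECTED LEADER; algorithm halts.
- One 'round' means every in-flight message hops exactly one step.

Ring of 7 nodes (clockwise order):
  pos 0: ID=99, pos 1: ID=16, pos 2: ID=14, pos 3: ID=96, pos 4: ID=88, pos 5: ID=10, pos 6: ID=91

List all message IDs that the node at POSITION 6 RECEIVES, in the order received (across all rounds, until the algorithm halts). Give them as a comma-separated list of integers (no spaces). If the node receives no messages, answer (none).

Round 1: pos1(id16) recv 99: fwd; pos2(id14) recv 16: fwd; pos3(id96) recv 14: drop; pos4(id88) recv 96: fwd; pos5(id10) recv 88: fwd; pos6(id91) recv 10: drop; pos0(id99) recv 91: drop
Round 2: pos2(id14) recv 99: fwd; pos3(id96) recv 16: drop; pos5(id10) recv 96: fwd; pos6(id91) recv 88: drop
Round 3: pos3(id96) recv 99: fwd; pos6(id91) recv 96: fwd
Round 4: pos4(id88) recv 99: fwd; pos0(id99) recv 96: drop
Round 5: pos5(id10) recv 99: fwd
Round 6: pos6(id91) recv 99: fwd
Round 7: pos0(id99) recv 99: ELECTED

Answer: 10,88,96,99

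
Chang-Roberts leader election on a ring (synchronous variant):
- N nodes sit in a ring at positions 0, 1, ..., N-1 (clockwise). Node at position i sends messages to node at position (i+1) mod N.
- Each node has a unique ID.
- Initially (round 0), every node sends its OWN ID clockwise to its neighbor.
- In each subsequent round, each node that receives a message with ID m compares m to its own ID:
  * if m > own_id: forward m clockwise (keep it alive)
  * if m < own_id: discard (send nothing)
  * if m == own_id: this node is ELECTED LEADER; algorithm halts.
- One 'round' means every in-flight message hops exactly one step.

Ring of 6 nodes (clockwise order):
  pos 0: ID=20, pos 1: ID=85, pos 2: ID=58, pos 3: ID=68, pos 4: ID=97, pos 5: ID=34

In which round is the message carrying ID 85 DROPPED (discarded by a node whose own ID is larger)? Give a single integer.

Round 1: pos1(id85) recv 20: drop; pos2(id58) recv 85: fwd; pos3(id68) recv 58: drop; pos4(id97) recv 68: drop; pos5(id34) recv 97: fwd; pos0(id20) recv 34: fwd
Round 2: pos3(id68) recv 85: fwd; pos0(id20) recv 97: fwd; pos1(id85) recv 34: drop
Round 3: pos4(id97) recv 85: drop; pos1(id85) recv 97: fwd
Round 4: pos2(id58) recv 97: fwd
Round 5: pos3(id68) recv 97: fwd
Round 6: pos4(id97) recv 97: ELECTED
Message ID 85 originates at pos 1; dropped at pos 4 in round 3

Answer: 3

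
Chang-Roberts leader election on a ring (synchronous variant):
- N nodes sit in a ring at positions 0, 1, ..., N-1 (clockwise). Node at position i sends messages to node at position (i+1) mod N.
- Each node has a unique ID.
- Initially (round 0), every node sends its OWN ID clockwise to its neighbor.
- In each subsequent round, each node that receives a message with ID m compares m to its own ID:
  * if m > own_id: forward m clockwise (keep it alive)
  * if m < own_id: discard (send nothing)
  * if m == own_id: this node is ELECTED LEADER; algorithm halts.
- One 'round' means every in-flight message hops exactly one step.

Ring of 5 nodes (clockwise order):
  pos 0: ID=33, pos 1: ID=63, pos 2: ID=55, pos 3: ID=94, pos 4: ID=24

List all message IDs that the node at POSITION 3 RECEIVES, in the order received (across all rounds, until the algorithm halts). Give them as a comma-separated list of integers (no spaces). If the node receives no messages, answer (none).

Answer: 55,63,94

Derivation:
Round 1: pos1(id63) recv 33: drop; pos2(id55) recv 63: fwd; pos3(id94) recv 55: drop; pos4(id24) recv 94: fwd; pos0(id33) recv 24: drop
Round 2: pos3(id94) recv 63: drop; pos0(id33) recv 94: fwd
Round 3: pos1(id63) recv 94: fwd
Round 4: pos2(id55) recv 94: fwd
Round 5: pos3(id94) recv 94: ELECTED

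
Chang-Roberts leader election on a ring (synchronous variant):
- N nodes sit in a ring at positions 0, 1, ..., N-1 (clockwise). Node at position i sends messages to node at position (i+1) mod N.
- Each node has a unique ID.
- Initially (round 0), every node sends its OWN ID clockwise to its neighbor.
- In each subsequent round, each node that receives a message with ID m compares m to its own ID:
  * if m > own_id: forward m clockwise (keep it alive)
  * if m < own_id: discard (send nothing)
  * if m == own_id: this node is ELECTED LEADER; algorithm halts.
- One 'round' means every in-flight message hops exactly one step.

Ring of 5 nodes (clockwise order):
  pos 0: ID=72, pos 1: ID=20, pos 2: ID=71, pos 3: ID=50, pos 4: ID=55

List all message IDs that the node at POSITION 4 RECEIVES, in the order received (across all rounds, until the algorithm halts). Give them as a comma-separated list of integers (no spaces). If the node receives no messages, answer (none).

Round 1: pos1(id20) recv 72: fwd; pos2(id71) recv 20: drop; pos3(id50) recv 71: fwd; pos4(id55) recv 50: drop; pos0(id72) recv 55: drop
Round 2: pos2(id71) recv 72: fwd; pos4(id55) recv 71: fwd
Round 3: pos3(id50) recv 72: fwd; pos0(id72) recv 71: drop
Round 4: pos4(id55) recv 72: fwd
Round 5: pos0(id72) recv 72: ELECTED

Answer: 50,71,72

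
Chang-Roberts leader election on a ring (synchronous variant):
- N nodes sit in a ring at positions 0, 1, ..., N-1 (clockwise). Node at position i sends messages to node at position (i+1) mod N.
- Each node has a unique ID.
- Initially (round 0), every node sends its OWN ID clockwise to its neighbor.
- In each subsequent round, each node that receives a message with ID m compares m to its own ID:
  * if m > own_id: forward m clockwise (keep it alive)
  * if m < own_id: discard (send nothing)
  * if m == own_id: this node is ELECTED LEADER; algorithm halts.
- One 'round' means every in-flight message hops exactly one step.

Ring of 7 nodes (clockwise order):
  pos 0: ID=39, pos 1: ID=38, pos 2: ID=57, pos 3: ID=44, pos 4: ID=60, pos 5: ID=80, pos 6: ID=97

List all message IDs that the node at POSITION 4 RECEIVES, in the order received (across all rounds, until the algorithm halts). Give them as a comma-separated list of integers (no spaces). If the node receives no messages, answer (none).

Round 1: pos1(id38) recv 39: fwd; pos2(id57) recv 38: drop; pos3(id44) recv 57: fwd; pos4(id60) recv 44: drop; pos5(id80) recv 60: drop; pos6(id97) recv 80: drop; pos0(id39) recv 97: fwd
Round 2: pos2(id57) recv 39: drop; pos4(id60) recv 57: drop; pos1(id38) recv 97: fwd
Round 3: pos2(id57) recv 97: fwd
Round 4: pos3(id44) recv 97: fwd
Round 5: pos4(id60) recv 97: fwd
Round 6: pos5(id80) recv 97: fwd
Round 7: pos6(id97) recv 97: ELECTED

Answer: 44,57,97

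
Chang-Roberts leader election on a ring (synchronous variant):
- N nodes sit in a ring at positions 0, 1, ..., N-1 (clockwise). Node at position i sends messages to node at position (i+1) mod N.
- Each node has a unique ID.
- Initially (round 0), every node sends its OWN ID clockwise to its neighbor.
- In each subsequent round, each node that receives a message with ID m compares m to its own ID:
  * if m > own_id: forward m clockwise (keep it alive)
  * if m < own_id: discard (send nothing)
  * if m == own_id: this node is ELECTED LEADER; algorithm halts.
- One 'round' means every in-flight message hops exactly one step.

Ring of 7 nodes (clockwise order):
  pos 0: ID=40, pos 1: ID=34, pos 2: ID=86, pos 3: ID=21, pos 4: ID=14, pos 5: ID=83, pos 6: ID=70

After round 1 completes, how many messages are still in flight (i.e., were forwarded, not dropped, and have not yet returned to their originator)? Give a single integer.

Round 1: pos1(id34) recv 40: fwd; pos2(id86) recv 34: drop; pos3(id21) recv 86: fwd; pos4(id14) recv 21: fwd; pos5(id83) recv 14: drop; pos6(id70) recv 83: fwd; pos0(id40) recv 70: fwd
After round 1: 5 messages still in flight

Answer: 5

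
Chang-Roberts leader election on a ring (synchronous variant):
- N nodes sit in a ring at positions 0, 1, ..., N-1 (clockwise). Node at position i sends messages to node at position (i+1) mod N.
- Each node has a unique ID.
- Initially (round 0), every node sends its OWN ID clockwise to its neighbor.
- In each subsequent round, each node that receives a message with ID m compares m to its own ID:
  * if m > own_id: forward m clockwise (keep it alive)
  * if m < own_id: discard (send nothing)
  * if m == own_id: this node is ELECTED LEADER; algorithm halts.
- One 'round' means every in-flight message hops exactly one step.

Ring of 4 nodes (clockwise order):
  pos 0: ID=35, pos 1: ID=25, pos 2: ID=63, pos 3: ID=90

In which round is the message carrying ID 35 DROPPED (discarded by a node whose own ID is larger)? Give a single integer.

Round 1: pos1(id25) recv 35: fwd; pos2(id63) recv 25: drop; pos3(id90) recv 63: drop; pos0(id35) recv 90: fwd
Round 2: pos2(id63) recv 35: drop; pos1(id25) recv 90: fwd
Round 3: pos2(id63) recv 90: fwd
Round 4: pos3(id90) recv 90: ELECTED
Message ID 35 originates at pos 0; dropped at pos 2 in round 2

Answer: 2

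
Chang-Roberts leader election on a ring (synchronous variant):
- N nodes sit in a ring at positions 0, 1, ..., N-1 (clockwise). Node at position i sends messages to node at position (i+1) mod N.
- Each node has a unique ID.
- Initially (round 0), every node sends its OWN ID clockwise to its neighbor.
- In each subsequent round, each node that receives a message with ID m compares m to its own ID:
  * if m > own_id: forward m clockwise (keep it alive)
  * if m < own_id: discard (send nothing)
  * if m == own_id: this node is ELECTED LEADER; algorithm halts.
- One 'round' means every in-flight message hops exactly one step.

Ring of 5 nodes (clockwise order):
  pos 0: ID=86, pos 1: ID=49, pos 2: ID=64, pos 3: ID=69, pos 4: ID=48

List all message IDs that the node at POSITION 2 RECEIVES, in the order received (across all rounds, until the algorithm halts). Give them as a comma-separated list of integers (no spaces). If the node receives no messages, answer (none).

Answer: 49,86

Derivation:
Round 1: pos1(id49) recv 86: fwd; pos2(id64) recv 49: drop; pos3(id69) recv 64: drop; pos4(id48) recv 69: fwd; pos0(id86) recv 48: drop
Round 2: pos2(id64) recv 86: fwd; pos0(id86) recv 69: drop
Round 3: pos3(id69) recv 86: fwd
Round 4: pos4(id48) recv 86: fwd
Round 5: pos0(id86) recv 86: ELECTED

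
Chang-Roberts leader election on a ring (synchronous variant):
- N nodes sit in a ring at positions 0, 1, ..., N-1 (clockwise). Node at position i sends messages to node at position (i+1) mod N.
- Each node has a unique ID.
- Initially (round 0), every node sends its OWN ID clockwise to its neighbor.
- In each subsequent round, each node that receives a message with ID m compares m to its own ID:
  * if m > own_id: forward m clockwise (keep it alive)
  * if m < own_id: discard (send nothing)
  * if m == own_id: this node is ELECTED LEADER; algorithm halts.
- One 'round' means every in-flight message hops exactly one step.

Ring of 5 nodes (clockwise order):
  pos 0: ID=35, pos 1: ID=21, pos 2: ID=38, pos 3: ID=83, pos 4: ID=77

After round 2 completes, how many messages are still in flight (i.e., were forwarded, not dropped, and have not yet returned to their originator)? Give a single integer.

Round 1: pos1(id21) recv 35: fwd; pos2(id38) recv 21: drop; pos3(id83) recv 38: drop; pos4(id77) recv 83: fwd; pos0(id35) recv 77: fwd
Round 2: pos2(id38) recv 35: drop; pos0(id35) recv 83: fwd; pos1(id21) recv 77: fwd
After round 2: 2 messages still in flight

Answer: 2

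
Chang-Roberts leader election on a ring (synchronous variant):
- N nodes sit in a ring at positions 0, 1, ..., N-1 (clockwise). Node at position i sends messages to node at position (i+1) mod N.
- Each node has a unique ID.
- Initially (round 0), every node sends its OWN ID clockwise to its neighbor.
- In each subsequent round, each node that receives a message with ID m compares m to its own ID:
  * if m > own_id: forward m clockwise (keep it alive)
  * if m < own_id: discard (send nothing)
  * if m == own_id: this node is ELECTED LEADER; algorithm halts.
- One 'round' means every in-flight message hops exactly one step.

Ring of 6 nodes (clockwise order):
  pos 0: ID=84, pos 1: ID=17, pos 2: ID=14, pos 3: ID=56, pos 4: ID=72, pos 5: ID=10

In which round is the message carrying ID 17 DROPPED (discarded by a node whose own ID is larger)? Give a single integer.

Round 1: pos1(id17) recv 84: fwd; pos2(id14) recv 17: fwd; pos3(id56) recv 14: drop; pos4(id72) recv 56: drop; pos5(id10) recv 72: fwd; pos0(id84) recv 10: drop
Round 2: pos2(id14) recv 84: fwd; pos3(id56) recv 17: drop; pos0(id84) recv 72: drop
Round 3: pos3(id56) recv 84: fwd
Round 4: pos4(id72) recv 84: fwd
Round 5: pos5(id10) recv 84: fwd
Round 6: pos0(id84) recv 84: ELECTED
Message ID 17 originates at pos 1; dropped at pos 3 in round 2

Answer: 2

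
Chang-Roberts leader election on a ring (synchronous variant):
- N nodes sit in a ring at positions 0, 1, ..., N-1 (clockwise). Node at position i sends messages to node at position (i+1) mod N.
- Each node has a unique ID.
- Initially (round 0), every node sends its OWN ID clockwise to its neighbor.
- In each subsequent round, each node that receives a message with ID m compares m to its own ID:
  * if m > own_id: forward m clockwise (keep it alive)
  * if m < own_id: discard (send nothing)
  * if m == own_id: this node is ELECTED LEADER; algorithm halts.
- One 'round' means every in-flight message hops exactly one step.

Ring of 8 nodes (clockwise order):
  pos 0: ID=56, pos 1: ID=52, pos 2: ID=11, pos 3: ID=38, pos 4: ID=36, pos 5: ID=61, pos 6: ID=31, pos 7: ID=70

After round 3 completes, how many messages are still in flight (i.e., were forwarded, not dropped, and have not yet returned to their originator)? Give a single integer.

Answer: 3

Derivation:
Round 1: pos1(id52) recv 56: fwd; pos2(id11) recv 52: fwd; pos3(id38) recv 11: drop; pos4(id36) recv 38: fwd; pos5(id61) recv 36: drop; pos6(id31) recv 61: fwd; pos7(id70) recv 31: drop; pos0(id56) recv 70: fwd
Round 2: pos2(id11) recv 56: fwd; pos3(id38) recv 52: fwd; pos5(id61) recv 38: drop; pos7(id70) recv 61: drop; pos1(id52) recv 70: fwd
Round 3: pos3(id38) recv 56: fwd; pos4(id36) recv 52: fwd; pos2(id11) recv 70: fwd
After round 3: 3 messages still in flight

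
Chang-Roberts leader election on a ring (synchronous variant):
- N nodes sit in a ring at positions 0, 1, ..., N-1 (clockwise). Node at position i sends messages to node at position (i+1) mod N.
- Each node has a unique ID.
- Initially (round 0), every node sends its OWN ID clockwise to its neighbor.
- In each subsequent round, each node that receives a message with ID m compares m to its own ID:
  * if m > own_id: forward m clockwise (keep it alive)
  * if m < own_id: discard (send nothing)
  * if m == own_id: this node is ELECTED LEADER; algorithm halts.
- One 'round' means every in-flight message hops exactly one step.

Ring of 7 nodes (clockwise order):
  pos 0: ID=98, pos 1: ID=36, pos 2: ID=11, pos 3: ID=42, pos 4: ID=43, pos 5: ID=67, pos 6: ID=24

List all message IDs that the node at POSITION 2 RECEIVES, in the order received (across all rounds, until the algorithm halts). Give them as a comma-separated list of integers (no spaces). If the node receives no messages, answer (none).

Answer: 36,98

Derivation:
Round 1: pos1(id36) recv 98: fwd; pos2(id11) recv 36: fwd; pos3(id42) recv 11: drop; pos4(id43) recv 42: drop; pos5(id67) recv 43: drop; pos6(id24) recv 67: fwd; pos0(id98) recv 24: drop
Round 2: pos2(id11) recv 98: fwd; pos3(id42) recv 36: drop; pos0(id98) recv 67: drop
Round 3: pos3(id42) recv 98: fwd
Round 4: pos4(id43) recv 98: fwd
Round 5: pos5(id67) recv 98: fwd
Round 6: pos6(id24) recv 98: fwd
Round 7: pos0(id98) recv 98: ELECTED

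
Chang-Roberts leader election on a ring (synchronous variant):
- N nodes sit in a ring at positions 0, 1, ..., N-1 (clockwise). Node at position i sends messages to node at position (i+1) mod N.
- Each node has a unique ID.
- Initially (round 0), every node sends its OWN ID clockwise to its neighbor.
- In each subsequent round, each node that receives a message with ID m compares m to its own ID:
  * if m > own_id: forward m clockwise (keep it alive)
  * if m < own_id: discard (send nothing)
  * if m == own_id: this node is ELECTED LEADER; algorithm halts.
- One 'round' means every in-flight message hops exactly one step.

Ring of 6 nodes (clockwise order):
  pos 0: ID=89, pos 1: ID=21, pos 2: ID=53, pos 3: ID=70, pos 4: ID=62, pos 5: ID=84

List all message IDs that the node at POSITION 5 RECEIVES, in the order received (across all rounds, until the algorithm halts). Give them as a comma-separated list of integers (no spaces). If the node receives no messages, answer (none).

Answer: 62,70,89

Derivation:
Round 1: pos1(id21) recv 89: fwd; pos2(id53) recv 21: drop; pos3(id70) recv 53: drop; pos4(id62) recv 70: fwd; pos5(id84) recv 62: drop; pos0(id89) recv 84: drop
Round 2: pos2(id53) recv 89: fwd; pos5(id84) recv 70: drop
Round 3: pos3(id70) recv 89: fwd
Round 4: pos4(id62) recv 89: fwd
Round 5: pos5(id84) recv 89: fwd
Round 6: pos0(id89) recv 89: ELECTED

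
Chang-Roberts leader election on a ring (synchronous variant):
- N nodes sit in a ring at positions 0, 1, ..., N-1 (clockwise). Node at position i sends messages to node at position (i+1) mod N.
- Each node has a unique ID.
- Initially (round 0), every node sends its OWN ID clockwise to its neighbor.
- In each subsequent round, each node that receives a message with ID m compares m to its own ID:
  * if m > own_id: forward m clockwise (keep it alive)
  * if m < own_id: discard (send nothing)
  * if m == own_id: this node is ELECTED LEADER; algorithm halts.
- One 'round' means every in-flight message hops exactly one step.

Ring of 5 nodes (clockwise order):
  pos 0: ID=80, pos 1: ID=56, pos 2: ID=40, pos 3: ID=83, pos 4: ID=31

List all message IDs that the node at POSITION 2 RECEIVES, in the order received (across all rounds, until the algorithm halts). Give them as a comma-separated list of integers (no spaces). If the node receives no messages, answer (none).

Answer: 56,80,83

Derivation:
Round 1: pos1(id56) recv 80: fwd; pos2(id40) recv 56: fwd; pos3(id83) recv 40: drop; pos4(id31) recv 83: fwd; pos0(id80) recv 31: drop
Round 2: pos2(id40) recv 80: fwd; pos3(id83) recv 56: drop; pos0(id80) recv 83: fwd
Round 3: pos3(id83) recv 80: drop; pos1(id56) recv 83: fwd
Round 4: pos2(id40) recv 83: fwd
Round 5: pos3(id83) recv 83: ELECTED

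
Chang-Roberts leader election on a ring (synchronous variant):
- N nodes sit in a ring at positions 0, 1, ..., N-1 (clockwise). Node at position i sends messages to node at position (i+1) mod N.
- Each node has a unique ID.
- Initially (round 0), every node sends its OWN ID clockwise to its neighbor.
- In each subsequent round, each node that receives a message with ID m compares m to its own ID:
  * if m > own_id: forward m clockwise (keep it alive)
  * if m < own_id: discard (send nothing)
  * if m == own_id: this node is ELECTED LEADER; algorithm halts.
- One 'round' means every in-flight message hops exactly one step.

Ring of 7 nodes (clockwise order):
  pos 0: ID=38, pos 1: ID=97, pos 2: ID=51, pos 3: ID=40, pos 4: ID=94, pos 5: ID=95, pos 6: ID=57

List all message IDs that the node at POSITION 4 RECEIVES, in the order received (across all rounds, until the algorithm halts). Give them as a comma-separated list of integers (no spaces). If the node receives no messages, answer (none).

Answer: 40,51,97

Derivation:
Round 1: pos1(id97) recv 38: drop; pos2(id51) recv 97: fwd; pos3(id40) recv 51: fwd; pos4(id94) recv 40: drop; pos5(id95) recv 94: drop; pos6(id57) recv 95: fwd; pos0(id38) recv 57: fwd
Round 2: pos3(id40) recv 97: fwd; pos4(id94) recv 51: drop; pos0(id38) recv 95: fwd; pos1(id97) recv 57: drop
Round 3: pos4(id94) recv 97: fwd; pos1(id97) recv 95: drop
Round 4: pos5(id95) recv 97: fwd
Round 5: pos6(id57) recv 97: fwd
Round 6: pos0(id38) recv 97: fwd
Round 7: pos1(id97) recv 97: ELECTED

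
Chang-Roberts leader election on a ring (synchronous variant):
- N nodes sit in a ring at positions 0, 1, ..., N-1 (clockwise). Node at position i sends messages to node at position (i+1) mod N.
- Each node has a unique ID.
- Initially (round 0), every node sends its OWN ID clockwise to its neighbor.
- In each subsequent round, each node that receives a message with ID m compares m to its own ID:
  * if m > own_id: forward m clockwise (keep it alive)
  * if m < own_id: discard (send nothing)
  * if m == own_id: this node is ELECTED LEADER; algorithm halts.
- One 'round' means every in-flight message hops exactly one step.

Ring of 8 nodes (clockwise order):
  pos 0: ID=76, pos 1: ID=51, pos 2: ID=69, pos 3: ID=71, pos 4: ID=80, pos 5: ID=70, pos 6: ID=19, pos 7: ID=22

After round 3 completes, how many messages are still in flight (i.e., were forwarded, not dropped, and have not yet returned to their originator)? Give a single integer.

Round 1: pos1(id51) recv 76: fwd; pos2(id69) recv 51: drop; pos3(id71) recv 69: drop; pos4(id80) recv 71: drop; pos5(id70) recv 80: fwd; pos6(id19) recv 70: fwd; pos7(id22) recv 19: drop; pos0(id76) recv 22: drop
Round 2: pos2(id69) recv 76: fwd; pos6(id19) recv 80: fwd; pos7(id22) recv 70: fwd
Round 3: pos3(id71) recv 76: fwd; pos7(id22) recv 80: fwd; pos0(id76) recv 70: drop
After round 3: 2 messages still in flight

Answer: 2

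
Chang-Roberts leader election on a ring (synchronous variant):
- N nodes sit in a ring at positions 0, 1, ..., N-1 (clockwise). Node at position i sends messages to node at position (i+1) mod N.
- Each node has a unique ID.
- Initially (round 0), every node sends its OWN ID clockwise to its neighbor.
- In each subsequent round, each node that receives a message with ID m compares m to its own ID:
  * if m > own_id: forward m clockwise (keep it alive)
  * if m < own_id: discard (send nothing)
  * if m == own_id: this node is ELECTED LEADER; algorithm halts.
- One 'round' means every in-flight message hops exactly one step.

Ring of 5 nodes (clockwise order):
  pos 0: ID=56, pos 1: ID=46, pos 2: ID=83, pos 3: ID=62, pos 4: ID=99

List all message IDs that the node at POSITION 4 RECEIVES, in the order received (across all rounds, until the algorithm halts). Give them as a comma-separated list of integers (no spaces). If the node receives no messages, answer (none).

Answer: 62,83,99

Derivation:
Round 1: pos1(id46) recv 56: fwd; pos2(id83) recv 46: drop; pos3(id62) recv 83: fwd; pos4(id99) recv 62: drop; pos0(id56) recv 99: fwd
Round 2: pos2(id83) recv 56: drop; pos4(id99) recv 83: drop; pos1(id46) recv 99: fwd
Round 3: pos2(id83) recv 99: fwd
Round 4: pos3(id62) recv 99: fwd
Round 5: pos4(id99) recv 99: ELECTED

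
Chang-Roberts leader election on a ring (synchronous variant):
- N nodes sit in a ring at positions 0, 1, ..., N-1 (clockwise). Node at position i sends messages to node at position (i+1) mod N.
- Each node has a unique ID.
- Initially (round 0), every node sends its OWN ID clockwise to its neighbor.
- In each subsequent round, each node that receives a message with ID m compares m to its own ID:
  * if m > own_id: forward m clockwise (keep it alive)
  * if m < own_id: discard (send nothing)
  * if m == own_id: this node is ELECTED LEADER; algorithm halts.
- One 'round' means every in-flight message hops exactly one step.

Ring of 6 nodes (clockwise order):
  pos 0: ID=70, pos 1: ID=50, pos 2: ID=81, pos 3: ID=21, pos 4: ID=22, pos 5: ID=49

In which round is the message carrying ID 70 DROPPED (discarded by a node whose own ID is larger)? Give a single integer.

Round 1: pos1(id50) recv 70: fwd; pos2(id81) recv 50: drop; pos3(id21) recv 81: fwd; pos4(id22) recv 21: drop; pos5(id49) recv 22: drop; pos0(id70) recv 49: drop
Round 2: pos2(id81) recv 70: drop; pos4(id22) recv 81: fwd
Round 3: pos5(id49) recv 81: fwd
Round 4: pos0(id70) recv 81: fwd
Round 5: pos1(id50) recv 81: fwd
Round 6: pos2(id81) recv 81: ELECTED
Message ID 70 originates at pos 0; dropped at pos 2 in round 2

Answer: 2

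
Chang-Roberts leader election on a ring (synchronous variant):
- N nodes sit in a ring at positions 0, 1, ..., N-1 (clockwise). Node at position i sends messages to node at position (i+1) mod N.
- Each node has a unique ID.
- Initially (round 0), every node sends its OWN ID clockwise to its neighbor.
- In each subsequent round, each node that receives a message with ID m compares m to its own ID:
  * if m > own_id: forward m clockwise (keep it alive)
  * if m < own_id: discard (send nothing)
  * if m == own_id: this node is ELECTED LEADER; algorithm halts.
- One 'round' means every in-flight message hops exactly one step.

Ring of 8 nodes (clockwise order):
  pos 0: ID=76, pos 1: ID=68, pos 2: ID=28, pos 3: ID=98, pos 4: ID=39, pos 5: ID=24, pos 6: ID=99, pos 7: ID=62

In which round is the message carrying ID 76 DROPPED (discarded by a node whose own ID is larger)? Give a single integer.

Round 1: pos1(id68) recv 76: fwd; pos2(id28) recv 68: fwd; pos3(id98) recv 28: drop; pos4(id39) recv 98: fwd; pos5(id24) recv 39: fwd; pos6(id99) recv 24: drop; pos7(id62) recv 99: fwd; pos0(id76) recv 62: drop
Round 2: pos2(id28) recv 76: fwd; pos3(id98) recv 68: drop; pos5(id24) recv 98: fwd; pos6(id99) recv 39: drop; pos0(id76) recv 99: fwd
Round 3: pos3(id98) recv 76: drop; pos6(id99) recv 98: drop; pos1(id68) recv 99: fwd
Round 4: pos2(id28) recv 99: fwd
Round 5: pos3(id98) recv 99: fwd
Round 6: pos4(id39) recv 99: fwd
Round 7: pos5(id24) recv 99: fwd
Round 8: pos6(id99) recv 99: ELECTED
Message ID 76 originates at pos 0; dropped at pos 3 in round 3

Answer: 3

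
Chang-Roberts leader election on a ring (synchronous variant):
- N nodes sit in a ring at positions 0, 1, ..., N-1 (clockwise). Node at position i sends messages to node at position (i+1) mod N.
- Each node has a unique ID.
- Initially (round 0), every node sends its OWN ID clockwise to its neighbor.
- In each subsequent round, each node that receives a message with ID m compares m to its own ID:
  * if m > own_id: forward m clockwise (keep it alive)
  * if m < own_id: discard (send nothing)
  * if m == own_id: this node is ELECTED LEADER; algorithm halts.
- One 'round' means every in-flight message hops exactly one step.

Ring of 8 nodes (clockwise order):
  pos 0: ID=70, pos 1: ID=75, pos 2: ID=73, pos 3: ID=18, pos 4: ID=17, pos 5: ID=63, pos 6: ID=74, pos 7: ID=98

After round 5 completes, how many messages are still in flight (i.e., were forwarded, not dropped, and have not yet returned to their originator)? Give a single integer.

Answer: 2

Derivation:
Round 1: pos1(id75) recv 70: drop; pos2(id73) recv 75: fwd; pos3(id18) recv 73: fwd; pos4(id17) recv 18: fwd; pos5(id63) recv 17: drop; pos6(id74) recv 63: drop; pos7(id98) recv 74: drop; pos0(id70) recv 98: fwd
Round 2: pos3(id18) recv 75: fwd; pos4(id17) recv 73: fwd; pos5(id63) recv 18: drop; pos1(id75) recv 98: fwd
Round 3: pos4(id17) recv 75: fwd; pos5(id63) recv 73: fwd; pos2(id73) recv 98: fwd
Round 4: pos5(id63) recv 75: fwd; pos6(id74) recv 73: drop; pos3(id18) recv 98: fwd
Round 5: pos6(id74) recv 75: fwd; pos4(id17) recv 98: fwd
After round 5: 2 messages still in flight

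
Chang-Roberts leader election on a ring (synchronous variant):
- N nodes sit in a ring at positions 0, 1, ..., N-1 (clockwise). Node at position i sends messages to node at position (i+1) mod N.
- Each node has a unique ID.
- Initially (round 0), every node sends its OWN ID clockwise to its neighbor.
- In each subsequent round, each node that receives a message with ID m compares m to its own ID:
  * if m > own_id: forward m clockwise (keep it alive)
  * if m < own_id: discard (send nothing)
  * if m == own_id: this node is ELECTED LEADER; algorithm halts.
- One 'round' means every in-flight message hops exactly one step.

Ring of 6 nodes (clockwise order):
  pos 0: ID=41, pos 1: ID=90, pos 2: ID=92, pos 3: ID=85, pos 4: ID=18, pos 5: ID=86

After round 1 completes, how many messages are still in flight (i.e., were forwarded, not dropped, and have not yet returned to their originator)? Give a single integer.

Answer: 3

Derivation:
Round 1: pos1(id90) recv 41: drop; pos2(id92) recv 90: drop; pos3(id85) recv 92: fwd; pos4(id18) recv 85: fwd; pos5(id86) recv 18: drop; pos0(id41) recv 86: fwd
After round 1: 3 messages still in flight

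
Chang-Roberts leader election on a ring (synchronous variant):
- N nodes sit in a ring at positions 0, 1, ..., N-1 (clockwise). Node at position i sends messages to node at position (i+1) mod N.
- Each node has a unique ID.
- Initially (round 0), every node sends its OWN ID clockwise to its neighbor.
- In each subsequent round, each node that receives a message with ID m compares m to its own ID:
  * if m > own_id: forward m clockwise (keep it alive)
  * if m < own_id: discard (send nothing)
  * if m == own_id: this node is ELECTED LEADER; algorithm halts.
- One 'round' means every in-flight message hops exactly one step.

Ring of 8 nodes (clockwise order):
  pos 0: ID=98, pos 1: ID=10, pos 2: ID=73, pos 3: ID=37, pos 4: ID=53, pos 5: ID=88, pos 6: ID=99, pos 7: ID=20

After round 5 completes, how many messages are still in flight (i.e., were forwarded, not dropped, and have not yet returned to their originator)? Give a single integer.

Round 1: pos1(id10) recv 98: fwd; pos2(id73) recv 10: drop; pos3(id37) recv 73: fwd; pos4(id53) recv 37: drop; pos5(id88) recv 53: drop; pos6(id99) recv 88: drop; pos7(id20) recv 99: fwd; pos0(id98) recv 20: drop
Round 2: pos2(id73) recv 98: fwd; pos4(id53) recv 73: fwd; pos0(id98) recv 99: fwd
Round 3: pos3(id37) recv 98: fwd; pos5(id88) recv 73: drop; pos1(id10) recv 99: fwd
Round 4: pos4(id53) recv 98: fwd; pos2(id73) recv 99: fwd
Round 5: pos5(id88) recv 98: fwd; pos3(id37) recv 99: fwd
After round 5: 2 messages still in flight

Answer: 2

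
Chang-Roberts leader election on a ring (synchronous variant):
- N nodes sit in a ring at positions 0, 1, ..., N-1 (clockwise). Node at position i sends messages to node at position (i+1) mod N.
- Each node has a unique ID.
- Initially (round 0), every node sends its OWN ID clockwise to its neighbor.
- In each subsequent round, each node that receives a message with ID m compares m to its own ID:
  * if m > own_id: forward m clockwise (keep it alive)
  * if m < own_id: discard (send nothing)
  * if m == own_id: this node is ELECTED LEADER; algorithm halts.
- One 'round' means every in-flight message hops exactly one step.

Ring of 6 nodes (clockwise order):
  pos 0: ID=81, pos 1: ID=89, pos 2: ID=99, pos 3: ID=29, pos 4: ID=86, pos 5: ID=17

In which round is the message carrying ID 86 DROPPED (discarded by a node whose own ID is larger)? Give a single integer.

Round 1: pos1(id89) recv 81: drop; pos2(id99) recv 89: drop; pos3(id29) recv 99: fwd; pos4(id86) recv 29: drop; pos5(id17) recv 86: fwd; pos0(id81) recv 17: drop
Round 2: pos4(id86) recv 99: fwd; pos0(id81) recv 86: fwd
Round 3: pos5(id17) recv 99: fwd; pos1(id89) recv 86: drop
Round 4: pos0(id81) recv 99: fwd
Round 5: pos1(id89) recv 99: fwd
Round 6: pos2(id99) recv 99: ELECTED
Message ID 86 originates at pos 4; dropped at pos 1 in round 3

Answer: 3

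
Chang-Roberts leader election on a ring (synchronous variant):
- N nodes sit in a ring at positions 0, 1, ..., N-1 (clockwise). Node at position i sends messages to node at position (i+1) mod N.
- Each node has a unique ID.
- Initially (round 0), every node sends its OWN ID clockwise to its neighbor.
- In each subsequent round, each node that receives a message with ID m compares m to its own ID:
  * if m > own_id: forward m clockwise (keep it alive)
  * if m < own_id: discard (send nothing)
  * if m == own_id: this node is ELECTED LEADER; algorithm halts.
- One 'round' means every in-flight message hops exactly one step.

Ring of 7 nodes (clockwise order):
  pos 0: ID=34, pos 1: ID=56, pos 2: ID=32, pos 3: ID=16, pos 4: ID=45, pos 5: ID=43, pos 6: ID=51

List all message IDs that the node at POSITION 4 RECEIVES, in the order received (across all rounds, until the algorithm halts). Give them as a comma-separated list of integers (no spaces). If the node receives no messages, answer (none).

Round 1: pos1(id56) recv 34: drop; pos2(id32) recv 56: fwd; pos3(id16) recv 32: fwd; pos4(id45) recv 16: drop; pos5(id43) recv 45: fwd; pos6(id51) recv 43: drop; pos0(id34) recv 51: fwd
Round 2: pos3(id16) recv 56: fwd; pos4(id45) recv 32: drop; pos6(id51) recv 45: drop; pos1(id56) recv 51: drop
Round 3: pos4(id45) recv 56: fwd
Round 4: pos5(id43) recv 56: fwd
Round 5: pos6(id51) recv 56: fwd
Round 6: pos0(id34) recv 56: fwd
Round 7: pos1(id56) recv 56: ELECTED

Answer: 16,32,56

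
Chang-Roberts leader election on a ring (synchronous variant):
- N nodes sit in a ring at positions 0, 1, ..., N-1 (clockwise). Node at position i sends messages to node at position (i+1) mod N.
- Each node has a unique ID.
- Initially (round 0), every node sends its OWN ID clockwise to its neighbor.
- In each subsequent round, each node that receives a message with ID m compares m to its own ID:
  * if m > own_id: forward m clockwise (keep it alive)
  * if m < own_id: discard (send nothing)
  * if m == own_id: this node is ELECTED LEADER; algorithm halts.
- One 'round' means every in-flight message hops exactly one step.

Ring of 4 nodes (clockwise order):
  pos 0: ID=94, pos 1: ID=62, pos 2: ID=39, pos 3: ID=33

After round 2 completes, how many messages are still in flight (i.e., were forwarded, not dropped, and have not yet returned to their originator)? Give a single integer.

Round 1: pos1(id62) recv 94: fwd; pos2(id39) recv 62: fwd; pos3(id33) recv 39: fwd; pos0(id94) recv 33: drop
Round 2: pos2(id39) recv 94: fwd; pos3(id33) recv 62: fwd; pos0(id94) recv 39: drop
After round 2: 2 messages still in flight

Answer: 2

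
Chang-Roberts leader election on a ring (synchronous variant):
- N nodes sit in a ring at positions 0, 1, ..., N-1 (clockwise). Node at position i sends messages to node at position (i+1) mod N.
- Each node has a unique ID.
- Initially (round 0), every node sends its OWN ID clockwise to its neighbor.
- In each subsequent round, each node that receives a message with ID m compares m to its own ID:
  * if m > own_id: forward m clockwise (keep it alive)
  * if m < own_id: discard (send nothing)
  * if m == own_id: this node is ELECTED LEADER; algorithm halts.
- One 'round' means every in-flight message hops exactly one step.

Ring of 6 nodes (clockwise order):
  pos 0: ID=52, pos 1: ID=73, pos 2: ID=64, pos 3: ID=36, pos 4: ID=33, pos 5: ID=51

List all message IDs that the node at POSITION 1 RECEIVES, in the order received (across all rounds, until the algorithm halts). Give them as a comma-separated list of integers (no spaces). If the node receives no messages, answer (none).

Answer: 52,64,73

Derivation:
Round 1: pos1(id73) recv 52: drop; pos2(id64) recv 73: fwd; pos3(id36) recv 64: fwd; pos4(id33) recv 36: fwd; pos5(id51) recv 33: drop; pos0(id52) recv 51: drop
Round 2: pos3(id36) recv 73: fwd; pos4(id33) recv 64: fwd; pos5(id51) recv 36: drop
Round 3: pos4(id33) recv 73: fwd; pos5(id51) recv 64: fwd
Round 4: pos5(id51) recv 73: fwd; pos0(id52) recv 64: fwd
Round 5: pos0(id52) recv 73: fwd; pos1(id73) recv 64: drop
Round 6: pos1(id73) recv 73: ELECTED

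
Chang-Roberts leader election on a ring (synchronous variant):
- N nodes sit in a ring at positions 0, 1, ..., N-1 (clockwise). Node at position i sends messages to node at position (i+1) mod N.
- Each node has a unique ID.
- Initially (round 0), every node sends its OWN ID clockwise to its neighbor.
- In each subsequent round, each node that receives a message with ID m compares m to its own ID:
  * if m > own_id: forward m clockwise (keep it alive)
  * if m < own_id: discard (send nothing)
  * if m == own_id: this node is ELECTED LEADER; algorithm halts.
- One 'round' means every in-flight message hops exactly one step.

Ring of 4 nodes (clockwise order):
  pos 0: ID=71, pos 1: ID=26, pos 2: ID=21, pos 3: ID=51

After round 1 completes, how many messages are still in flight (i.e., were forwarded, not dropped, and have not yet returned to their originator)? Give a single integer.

Answer: 2

Derivation:
Round 1: pos1(id26) recv 71: fwd; pos2(id21) recv 26: fwd; pos3(id51) recv 21: drop; pos0(id71) recv 51: drop
After round 1: 2 messages still in flight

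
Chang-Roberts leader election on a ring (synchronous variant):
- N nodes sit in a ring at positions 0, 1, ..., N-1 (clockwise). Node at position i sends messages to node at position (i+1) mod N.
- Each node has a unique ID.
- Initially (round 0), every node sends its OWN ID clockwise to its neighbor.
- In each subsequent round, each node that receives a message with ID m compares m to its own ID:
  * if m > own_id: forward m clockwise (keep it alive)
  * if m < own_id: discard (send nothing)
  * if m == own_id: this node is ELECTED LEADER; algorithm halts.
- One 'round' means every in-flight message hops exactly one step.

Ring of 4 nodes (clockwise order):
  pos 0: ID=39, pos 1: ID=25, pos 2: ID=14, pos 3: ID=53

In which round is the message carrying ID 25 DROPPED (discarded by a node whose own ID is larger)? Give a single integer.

Round 1: pos1(id25) recv 39: fwd; pos2(id14) recv 25: fwd; pos3(id53) recv 14: drop; pos0(id39) recv 53: fwd
Round 2: pos2(id14) recv 39: fwd; pos3(id53) recv 25: drop; pos1(id25) recv 53: fwd
Round 3: pos3(id53) recv 39: drop; pos2(id14) recv 53: fwd
Round 4: pos3(id53) recv 53: ELECTED
Message ID 25 originates at pos 1; dropped at pos 3 in round 2

Answer: 2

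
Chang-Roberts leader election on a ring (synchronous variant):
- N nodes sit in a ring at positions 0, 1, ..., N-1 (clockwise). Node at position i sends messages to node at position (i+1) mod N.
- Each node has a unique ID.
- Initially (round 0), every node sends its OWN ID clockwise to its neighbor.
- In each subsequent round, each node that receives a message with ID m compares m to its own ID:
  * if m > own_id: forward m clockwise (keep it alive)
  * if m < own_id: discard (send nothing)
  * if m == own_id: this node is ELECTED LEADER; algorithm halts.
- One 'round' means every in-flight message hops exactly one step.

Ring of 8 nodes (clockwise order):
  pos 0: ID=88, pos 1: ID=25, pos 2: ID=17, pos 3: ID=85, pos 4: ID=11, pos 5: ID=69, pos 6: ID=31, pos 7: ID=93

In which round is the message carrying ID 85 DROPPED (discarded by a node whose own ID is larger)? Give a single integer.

Answer: 4

Derivation:
Round 1: pos1(id25) recv 88: fwd; pos2(id17) recv 25: fwd; pos3(id85) recv 17: drop; pos4(id11) recv 85: fwd; pos5(id69) recv 11: drop; pos6(id31) recv 69: fwd; pos7(id93) recv 31: drop; pos0(id88) recv 93: fwd
Round 2: pos2(id17) recv 88: fwd; pos3(id85) recv 25: drop; pos5(id69) recv 85: fwd; pos7(id93) recv 69: drop; pos1(id25) recv 93: fwd
Round 3: pos3(id85) recv 88: fwd; pos6(id31) recv 85: fwd; pos2(id17) recv 93: fwd
Round 4: pos4(id11) recv 88: fwd; pos7(id93) recv 85: drop; pos3(id85) recv 93: fwd
Round 5: pos5(id69) recv 88: fwd; pos4(id11) recv 93: fwd
Round 6: pos6(id31) recv 88: fwd; pos5(id69) recv 93: fwd
Round 7: pos7(id93) recv 88: drop; pos6(id31) recv 93: fwd
Round 8: pos7(id93) recv 93: ELECTED
Message ID 85 originates at pos 3; dropped at pos 7 in round 4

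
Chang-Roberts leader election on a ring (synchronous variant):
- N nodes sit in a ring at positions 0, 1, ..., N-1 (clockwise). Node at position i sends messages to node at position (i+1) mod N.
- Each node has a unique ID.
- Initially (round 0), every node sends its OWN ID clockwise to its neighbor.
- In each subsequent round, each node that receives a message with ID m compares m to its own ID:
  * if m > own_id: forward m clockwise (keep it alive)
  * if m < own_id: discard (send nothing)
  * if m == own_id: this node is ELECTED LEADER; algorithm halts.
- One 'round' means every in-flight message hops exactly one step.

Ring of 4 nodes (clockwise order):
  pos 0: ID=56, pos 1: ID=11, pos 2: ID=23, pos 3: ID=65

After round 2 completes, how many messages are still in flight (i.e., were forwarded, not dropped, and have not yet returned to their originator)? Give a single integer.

Round 1: pos1(id11) recv 56: fwd; pos2(id23) recv 11: drop; pos3(id65) recv 23: drop; pos0(id56) recv 65: fwd
Round 2: pos2(id23) recv 56: fwd; pos1(id11) recv 65: fwd
After round 2: 2 messages still in flight

Answer: 2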